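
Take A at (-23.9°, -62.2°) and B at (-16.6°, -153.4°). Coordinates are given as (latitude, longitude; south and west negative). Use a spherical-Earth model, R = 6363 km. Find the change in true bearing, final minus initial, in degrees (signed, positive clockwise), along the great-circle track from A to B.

+39.0°

At departure: θ₁ = atan2(sin Δλ cos φ₂, cos φ₁ sin φ₂ − sin φ₁ cos φ₂ cos Δλ) = 254.30°
At arrival: θ₂ = atan2(sin Δλ cos φ₁, −cos φ₂ sin φ₁ + sin φ₂ cos φ₁ cos Δλ) = 293.30°
Δθ = θ₂ − θ₁ = +39.0°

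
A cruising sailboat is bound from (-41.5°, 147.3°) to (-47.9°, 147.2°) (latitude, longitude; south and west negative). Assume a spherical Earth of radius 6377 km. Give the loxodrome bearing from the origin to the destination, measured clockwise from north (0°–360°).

180.6°

Δψ = ln[tan(π/4+φ₂/2)/tan(π/4+φ₁/2)] = -0.1574
Δλ = -0.0017 rad (taken the short way round)
course = atan2(Δλ, Δψ) = 180.64°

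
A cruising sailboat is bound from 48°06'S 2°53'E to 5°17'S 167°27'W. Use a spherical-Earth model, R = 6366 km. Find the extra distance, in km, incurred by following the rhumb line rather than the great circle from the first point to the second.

2985 km

Great circle: cos σ = sin φ₁ sin φ₂ + cos φ₁ cos φ₂ cos Δλ,  σ = 2.1982 rad → d_gc = 13993.5 km
Rhumb line: Δψ = +0.8677, q = Δφ/Δψ = 0.8612, d_rh = R√(Δφ²+q²Δλ²) = 16978.6 km
Excess = 16978.6 − 13993.5 = 2985.1 ≈ 2985 km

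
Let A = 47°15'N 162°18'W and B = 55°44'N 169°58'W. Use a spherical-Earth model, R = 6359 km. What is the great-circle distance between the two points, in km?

cos σ = sin φ₁ sin φ₂ + cos φ₁ cos φ₂ cos Δλ
      = sin(47.25°)sin(55.73°) + cos(47.25°)cos(55.73°)cos(-7.67°) = 0.9856
σ = 9.721° → d = Rσ = 6359·0.16966 = 1079 km

1079 km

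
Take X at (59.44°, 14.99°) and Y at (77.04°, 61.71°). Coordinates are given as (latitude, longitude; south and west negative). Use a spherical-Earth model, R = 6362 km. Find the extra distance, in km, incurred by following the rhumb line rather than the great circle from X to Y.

Great circle: cos σ = sin φ₁ sin φ₂ + cos φ₁ cos φ₂ cos Δλ,  σ = 0.4095 rad → d_gc = 2605.0 km
Rhumb line: Δψ = +0.8777, q = Δφ/Δψ = 0.3500, d_rh = R√(Δφ²+q²Δλ²) = 2667.6 km
Excess = 2667.6 − 2605.0 = 62.6 ≈ 63 km

63 km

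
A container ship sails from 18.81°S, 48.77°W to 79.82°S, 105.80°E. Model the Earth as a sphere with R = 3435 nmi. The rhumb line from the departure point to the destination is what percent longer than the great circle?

24.1%

Great circle: σ = 1.4038 rad → d_gc = Rσ = 4821.9 nmi
Rhumb: Δφ = -1.0648, Δλ = +2.6978, Δψ = -2.0840, q = Δφ/Δψ = 0.5110 → d_rh = R√(Δφ²+q²Δλ²) = 5983.2 nmi
Excess = (5983.2 − 4821.9) / 4821.9 = 1161.3 / 4821.9 = 24.08% ≈ 24.1%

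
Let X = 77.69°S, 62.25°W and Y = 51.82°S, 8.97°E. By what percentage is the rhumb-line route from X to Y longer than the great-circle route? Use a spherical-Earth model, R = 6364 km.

5.4%

Great circle: σ = 0.6259 rad → d_gc = Rσ = 3983.3 km
Rhumb: Δφ = +0.4515, Δλ = +1.2430, Δψ = +1.1660, q = Δφ/Δψ = 0.3872 → d_rh = R√(Δφ²+q²Δλ²) = 4200.0 km
Excess = (4200.0 − 3983.3) / 3983.3 = 216.7 / 3983.3 = 5.44% ≈ 5.4%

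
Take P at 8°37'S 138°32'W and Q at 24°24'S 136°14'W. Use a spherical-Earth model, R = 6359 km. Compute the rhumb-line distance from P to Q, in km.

Δψ = ln[tan(π/4+φ₂/2)/tan(π/4+φ₁/2)] = -0.2884;  Δφ = -0.2755 rad,  Δλ = +0.0401 rad
q = Δφ/Δψ = 0.9552
d = R·√(Δφ² + q²Δλ²) = 6359·0.27813 = 1769 km

1769 km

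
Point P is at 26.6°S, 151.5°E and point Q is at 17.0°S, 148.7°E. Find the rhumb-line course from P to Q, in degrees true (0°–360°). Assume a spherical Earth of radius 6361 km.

344.9°

Δψ = ln[tan(π/4+φ₂/2)/tan(π/4+φ₁/2)] = +0.1807
Δλ = -0.0489 rad (taken the short way round)
course = atan2(Δλ, Δψ) = 344.87°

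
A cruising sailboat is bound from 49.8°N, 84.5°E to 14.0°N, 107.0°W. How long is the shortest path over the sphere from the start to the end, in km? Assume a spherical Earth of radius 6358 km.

12806 km

cos σ = sin φ₁ sin φ₂ + cos φ₁ cos φ₂ cos Δλ
      = sin(49.80°)sin(14.00°) + cos(49.80°)cos(14.00°)cos(168.50°) = -0.4289
σ = 115.400° → d = Rσ = 6358·2.01411 = 12806 km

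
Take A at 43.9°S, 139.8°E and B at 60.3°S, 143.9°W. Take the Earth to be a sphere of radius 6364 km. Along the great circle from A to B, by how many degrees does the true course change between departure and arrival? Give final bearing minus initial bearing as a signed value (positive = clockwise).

-64.1°

Initial bearing θ₁ = atan2(sin Δλ cos φ₂, cos φ₁ sin φ₂ − sin φ₁ cos φ₂ cos Δλ) = 138.52°
Final bearing θ₂ = (initial bearing from the destination back to the start) + 180° = 74.41°
Δθ = θ₂ − θ₁ = -64.1°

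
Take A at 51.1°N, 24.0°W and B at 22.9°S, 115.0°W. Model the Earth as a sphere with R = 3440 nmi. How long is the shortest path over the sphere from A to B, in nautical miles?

6498 nmi

Haversine: a = sin²(Δφ/2)+cos φ₁ cos φ₂ sin²(Δλ/2) = 0.65646;  σ = 2·atan2(√a,√(1−a))
σ = 108.236° → d = Rσ = 3440·1.88907 = 6498 nmi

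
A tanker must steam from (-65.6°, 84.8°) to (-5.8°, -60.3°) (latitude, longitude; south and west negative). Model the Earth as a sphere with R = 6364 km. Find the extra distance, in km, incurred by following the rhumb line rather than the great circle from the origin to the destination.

1936 km

Great circle: cos σ = sin φ₁ sin φ₂ + cos φ₁ cos φ₂ cos Δλ,  σ = 1.8184 rad → d_gc = 11572.0 km
Rhumb line: Δψ = +1.4301, q = Δφ/Δψ = 0.7298, d_rh = R√(Δφ²+q²Δλ²) = 13507.9 km
Excess = 13507.9 − 11572.0 = 1935.9 ≈ 1936 km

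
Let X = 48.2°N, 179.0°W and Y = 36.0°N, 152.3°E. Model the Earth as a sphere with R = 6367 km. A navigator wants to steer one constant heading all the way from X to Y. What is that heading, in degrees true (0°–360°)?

Meridional parts: M(φ₁)=+0.9627, M(φ₂)=+0.6743 → ΔM = -0.2884;  Δλ = -0.5009 rad
tan C = Δλ / ΔM = +1.7367 → C = 240.07°

240.1°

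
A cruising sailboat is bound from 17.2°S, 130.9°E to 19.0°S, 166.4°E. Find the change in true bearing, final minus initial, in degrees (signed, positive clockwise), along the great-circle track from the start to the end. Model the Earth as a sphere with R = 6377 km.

At departure: θ₁ = atan2(sin Δλ cos φ₂, cos φ₁ sin φ₂ − sin φ₁ cos φ₂ cos Δλ) = 98.64°
At arrival: θ₂ = atan2(sin Δλ cos φ₁, −cos φ₂ sin φ₁ + sin φ₂ cos φ₁ cos Δλ) = 87.28°
Δθ = θ₂ − θ₁ = -11.4°

-11.4°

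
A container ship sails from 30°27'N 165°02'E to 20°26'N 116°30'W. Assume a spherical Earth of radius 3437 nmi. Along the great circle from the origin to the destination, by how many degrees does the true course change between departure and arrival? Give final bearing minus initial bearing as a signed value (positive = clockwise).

+38.8°

Initial bearing θ₁ = atan2(sin Δλ cos φ₂, cos φ₁ sin φ₂ − sin φ₁ cos φ₂ cos Δλ) = 77.35°
Final bearing θ₂ = (initial bearing from the destination back to the start) + 180° = 116.15°
Δθ = θ₂ − θ₁ = +38.8°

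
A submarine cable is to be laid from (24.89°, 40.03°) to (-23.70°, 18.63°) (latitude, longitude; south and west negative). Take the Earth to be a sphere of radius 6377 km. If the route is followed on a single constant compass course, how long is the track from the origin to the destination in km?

Δψ = ln[tan(π/4+φ₂/2)/tan(π/4+φ₁/2)] = -0.8747;  Δφ = -0.8481 rad,  Δλ = -0.3735 rad
q = Δφ/Δψ = 0.9695
d = R·√(Δφ² + q²Δλ²) = 6377·0.92213 = 5880 km

5880 km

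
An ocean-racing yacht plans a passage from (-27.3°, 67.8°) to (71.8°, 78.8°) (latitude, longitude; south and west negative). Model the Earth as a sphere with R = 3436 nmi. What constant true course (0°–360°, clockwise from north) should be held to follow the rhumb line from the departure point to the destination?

4.7°

Meridional parts: M(φ₁)=-0.4956, M(φ₂)=+1.8315 → ΔM = +2.3271;  Δλ = +0.1920 rad
tan C = Δλ / ΔM = +0.0825 → C = 4.72°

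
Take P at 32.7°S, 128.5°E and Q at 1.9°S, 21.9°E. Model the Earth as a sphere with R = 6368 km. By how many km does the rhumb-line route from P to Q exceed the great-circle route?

231 km

Great circle: cos σ = sin φ₁ sin φ₂ + cos φ₁ cos φ₂ cos Δλ,  σ = 1.7950 rad → d_gc = 11430.79 km
Rhumb line: Δψ = +0.5713, q = Δφ/Δψ = 0.9409, d_rh = R√(Δφ²+q²Δλ²) = 11661.34 km
Excess = 11661.34 − 11430.79 = 230.55 ≈ 231 km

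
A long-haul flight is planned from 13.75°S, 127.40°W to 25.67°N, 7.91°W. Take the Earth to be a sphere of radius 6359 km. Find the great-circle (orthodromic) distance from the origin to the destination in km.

Haversine: a = sin²(Δφ/2)+cos φ₁ cos φ₂ sin²(Δλ/2) = 0.76697;  σ = 2·atan2(√a,√(1−a))
σ = 122.272° → d = Rσ = 6359·2.13404 = 13570 km

13570 km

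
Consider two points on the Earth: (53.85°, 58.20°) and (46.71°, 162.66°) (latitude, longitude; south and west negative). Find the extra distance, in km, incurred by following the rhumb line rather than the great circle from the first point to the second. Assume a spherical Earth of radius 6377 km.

Great circle: cos σ = sin φ₁ sin φ₂ + cos φ₁ cos φ₂ cos Δλ,  σ = 1.0624 rad → d_gc = 6775.1 km
Rhumb line: Δψ = -0.1955, q = Δφ/Δψ = 0.6374, d_rh = R√(Δφ²+q²Δλ²) = 7453.4 km
Excess = 7453.4 − 6775.1 = 678.3 ≈ 678 km

678 km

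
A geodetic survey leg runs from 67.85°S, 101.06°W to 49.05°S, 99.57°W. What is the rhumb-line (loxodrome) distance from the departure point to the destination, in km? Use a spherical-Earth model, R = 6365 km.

2090 km

Δψ = ln[tan(π/4+φ₂/2)/tan(π/4+φ₁/2)] = +0.6458;  Δφ = +0.3281 rad,  Δλ = +0.0260 rad
q = Δφ/Δψ = 0.5081
d = R·√(Δφ² + q²Δλ²) = 6365·0.32839 = 2090 km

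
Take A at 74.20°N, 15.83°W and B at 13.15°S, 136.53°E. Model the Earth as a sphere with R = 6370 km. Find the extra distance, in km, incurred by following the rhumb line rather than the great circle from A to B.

2202 km

Great circle: cos σ = sin φ₁ sin φ₂ + cos φ₁ cos φ₂ cos Δλ,  σ = 2.0418 rad → d_gc = 13006.3 km
Rhumb line: Δψ = -2.2066, q = Δφ/Δψ = 0.6909, d_rh = R√(Δφ²+q²Δλ²) = 15207.9 km
Excess = 15207.9 − 13006.3 = 2201.6 ≈ 2202 km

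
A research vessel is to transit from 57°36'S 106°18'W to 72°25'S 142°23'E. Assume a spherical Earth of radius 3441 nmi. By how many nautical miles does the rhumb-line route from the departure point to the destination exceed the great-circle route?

375 nmi

Great circle: cos σ = sin φ₁ sin φ₂ + cos φ₁ cos φ₂ cos Δλ,  σ = 0.7287 rad → d_gc = 2507.5 nmi
Rhumb line: Δψ = -0.6305, q = Δφ/Δψ = 0.4102, d_rh = R√(Δφ²+q²Δλ²) = 2882.9 nmi
Excess = 2882.9 − 2507.5 = 375.4 ≈ 375 nmi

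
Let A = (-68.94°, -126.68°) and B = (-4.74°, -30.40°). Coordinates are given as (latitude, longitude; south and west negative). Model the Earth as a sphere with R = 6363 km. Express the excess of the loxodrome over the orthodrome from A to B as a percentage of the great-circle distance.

6.0%

Great circle: σ = 1.5328 rad → d_gc = Rσ = 9753.5 km
Rhumb: Δφ = +1.1205, Δλ = +1.6804, Δψ = +1.5998, q = Δφ/Δψ = 0.7004 → d_rh = R√(Δφ²+q²Δλ²) = 10340.0 km
Excess = (10340.0 − 9753.5) / 9753.5 = 586.5 / 9753.5 = 6.01% ≈ 6.0%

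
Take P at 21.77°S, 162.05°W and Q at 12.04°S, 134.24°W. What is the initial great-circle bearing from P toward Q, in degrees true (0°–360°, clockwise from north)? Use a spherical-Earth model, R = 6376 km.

N = sin Δλ·cos φ₂ = +0.4563;  D = cos φ₁ sin φ₂ − sin φ₁ cos φ₂ cos Δλ = +0.1271
initial course = atan2(N, D) = 74.43°

74.4°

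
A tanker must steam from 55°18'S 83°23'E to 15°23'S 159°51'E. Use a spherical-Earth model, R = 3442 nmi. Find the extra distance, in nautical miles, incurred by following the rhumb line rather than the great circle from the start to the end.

Great circle: cos σ = sin φ₁ sin φ₂ + cos φ₁ cos φ₂ cos Δλ,  σ = 1.2169 rad → d_gc = 4188.6 nmi
Rhumb line: Δψ = +0.8916, q = Δφ/Δψ = 0.7814, d_rh = R√(Δφ²+q²Δλ²) = 4316.6 nmi
Excess = 4316.6 − 4188.6 = 128.0 ≈ 128 nmi

128 nmi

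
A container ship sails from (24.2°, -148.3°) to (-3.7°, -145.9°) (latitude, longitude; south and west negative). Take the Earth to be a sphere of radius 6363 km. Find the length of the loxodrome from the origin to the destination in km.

Rhumb course C = atan2(Δλ, Δψ) with Δψ = ln[tan(π/4+φ₂/2)/tan(π/4+φ₁/2)] = -0.5001, Δλ = +0.0419 → C = 175.21°
d = R·|Δφ| / |cos C| = 6363·0.48695 / 0.99651 = 3109 km

3109 km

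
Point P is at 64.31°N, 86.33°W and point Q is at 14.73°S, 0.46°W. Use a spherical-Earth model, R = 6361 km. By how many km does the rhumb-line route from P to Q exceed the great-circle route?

Great circle: cos σ = sin φ₁ sin φ₂ + cos φ₁ cos φ₂ cos Δλ,  σ = 1.7711 rad → d_gc = 11265.8 km
Rhumb line: Δψ = -1.7383, q = Δφ/Δψ = 0.7936, d_rh = R√(Δφ²+q²Δλ²) = 11586.2 km
Excess = 11586.2 − 11265.8 = 320.4 ≈ 320 km

320 km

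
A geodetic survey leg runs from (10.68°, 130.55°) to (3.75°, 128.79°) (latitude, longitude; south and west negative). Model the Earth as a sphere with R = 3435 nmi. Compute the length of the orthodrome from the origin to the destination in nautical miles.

Haversine: a = sin²(Δφ/2)+cos φ₁ cos φ₂ sin²(Δλ/2) = 0.00388;  σ = 2·atan2(√a,√(1−a))
σ = 7.146° → d = Rσ = 3435·0.12473 = 428 nmi

428 nmi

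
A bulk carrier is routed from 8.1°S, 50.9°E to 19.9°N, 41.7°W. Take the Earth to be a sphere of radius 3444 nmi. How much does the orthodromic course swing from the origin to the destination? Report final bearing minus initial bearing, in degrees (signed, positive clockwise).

At departure: θ₁ = atan2(sin Δλ cos φ₂, cos φ₁ sin φ₂ − sin φ₁ cos φ₂ cos Δλ) = 289.41°
At arrival: θ₂ = atan2(sin Δλ cos φ₁, −cos φ₂ sin φ₁ + sin φ₂ cos φ₁ cos Δλ) = 276.76°
Δθ = θ₂ − θ₁ = -12.7°

-12.7°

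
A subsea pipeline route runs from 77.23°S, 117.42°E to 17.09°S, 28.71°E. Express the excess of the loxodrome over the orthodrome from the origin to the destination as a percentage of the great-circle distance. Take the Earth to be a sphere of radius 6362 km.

Great circle: σ = 1.2751 rad → d_gc = Rσ = 8112.5 km
Rhumb: Δφ = +1.0496, Δλ = -1.5483, Δψ = +1.8873, q = Δφ/Δψ = 0.5562 → d_rh = R√(Δφ²+q²Δλ²) = 8637.4 km
Excess = (8637.4 − 8112.5) / 8112.5 = 524.9 / 8112.5 = 6.47% ≈ 6.5%

6.5%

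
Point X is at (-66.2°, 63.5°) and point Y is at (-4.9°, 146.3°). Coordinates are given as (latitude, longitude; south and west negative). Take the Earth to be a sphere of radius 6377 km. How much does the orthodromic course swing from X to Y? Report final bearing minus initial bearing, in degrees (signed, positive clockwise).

-61.6°

At departure: θ₁ = atan2(sin Δλ cos φ₂, cos φ₁ sin φ₂ − sin φ₁ cos φ₂ cos Δλ) = 85.39°
At arrival: θ₂ = atan2(sin Δλ cos φ₁, −cos φ₂ sin φ₁ + sin φ₂ cos φ₁ cos Δλ) = 23.81°
Δθ = θ₂ − θ₁ = -61.6°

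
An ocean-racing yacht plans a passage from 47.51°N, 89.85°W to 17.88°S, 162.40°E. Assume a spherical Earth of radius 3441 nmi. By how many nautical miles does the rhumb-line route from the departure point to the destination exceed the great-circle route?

142 nmi

Great circle: cos σ = sin φ₁ sin φ₂ + cos φ₁ cos φ₂ cos Δλ,  σ = 2.0069 rad → d_gc = 6905.6 nmi
Rhumb line: Δψ = -1.2620, q = Δφ/Δψ = 0.9043, d_rh = R√(Δφ²+q²Δλ²) = 7047.6 nmi
Excess = 7047.6 − 6905.6 = 142.0 ≈ 142 nmi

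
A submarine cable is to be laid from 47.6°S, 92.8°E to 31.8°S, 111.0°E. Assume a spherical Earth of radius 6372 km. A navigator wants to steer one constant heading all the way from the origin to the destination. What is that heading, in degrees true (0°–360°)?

41.3°

Δψ = ln[tan(π/4+φ₂/2)/tan(π/4+φ₁/2)] = +0.3612
Δλ = +0.3176 rad (taken the short way round)
course = atan2(Δλ, Δψ) = 41.33°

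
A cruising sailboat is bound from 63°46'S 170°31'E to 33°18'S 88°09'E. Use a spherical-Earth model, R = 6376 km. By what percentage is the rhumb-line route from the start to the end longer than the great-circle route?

5.6%

Great circle: σ = 0.9985 rad → d_gc = Rσ = 6366.5 km
Rhumb: Δφ = +0.5317, Δλ = -1.4376, Δψ = +0.8397, q = Δφ/Δψ = 0.6333 → d_rh = R√(Δφ²+q²Δλ²) = 6722.2 km
Excess = (6722.2 − 6366.5) / 6366.5 = 355.7 / 6366.5 = 5.59% ≈ 5.6%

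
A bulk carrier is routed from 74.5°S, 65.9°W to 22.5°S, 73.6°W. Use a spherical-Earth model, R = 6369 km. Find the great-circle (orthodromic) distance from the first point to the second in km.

5798 km

Haversine: a = sin²(Δφ/2)+cos φ₁ cos φ₂ sin²(Δλ/2) = 0.19328;  σ = 2·atan2(√a,√(1−a))
σ = 52.162° → d = Rσ = 6369·0.91039 = 5798 km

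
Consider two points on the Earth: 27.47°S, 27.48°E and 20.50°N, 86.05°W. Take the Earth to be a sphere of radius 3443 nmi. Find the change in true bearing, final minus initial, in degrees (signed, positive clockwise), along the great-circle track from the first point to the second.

+11.6°

Initial bearing θ₁ = atan2(sin Δλ cos φ₂, cos φ₁ sin φ₂ − sin φ₁ cos φ₂ cos Δλ) = 279.14°
Final bearing θ₂ = (initial bearing from the destination back to the start) + 180° = 290.74°
Δθ = θ₂ − θ₁ = +11.6°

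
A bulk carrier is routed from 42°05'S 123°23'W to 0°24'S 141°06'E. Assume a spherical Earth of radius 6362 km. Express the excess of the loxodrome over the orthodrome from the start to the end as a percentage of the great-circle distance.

2.3%

Great circle: σ = 1.6375 rad → d_gc = Rσ = 10417.9 km
Rhumb: Δφ = +0.7275, Δλ = -1.6671, Δψ = +0.8041, q = Δφ/Δψ = 0.9047 → d_rh = R√(Δφ²+q²Δλ²) = 10653.2 km
Excess = (10653.2 − 10417.9) / 10417.9 = 235.3 / 10417.9 = 2.26% ≈ 2.3%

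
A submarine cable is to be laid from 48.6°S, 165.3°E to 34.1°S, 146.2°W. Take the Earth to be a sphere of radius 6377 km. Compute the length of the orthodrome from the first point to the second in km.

4277 km

Haversine: a = sin²(Δφ/2)+cos φ₁ cos φ₂ sin²(Δλ/2) = 0.10830;  σ = 2·atan2(√a,√(1−a))
σ = 38.427° → d = Rσ = 6377·0.67068 = 4277 km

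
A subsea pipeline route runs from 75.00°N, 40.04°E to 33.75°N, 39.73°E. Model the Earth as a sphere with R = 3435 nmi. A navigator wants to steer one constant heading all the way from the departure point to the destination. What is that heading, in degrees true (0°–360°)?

180.2°

Meridional parts: M(φ₁)=+2.0276, M(φ₂)=+0.6264 → ΔM = -1.4012;  Δλ = -0.0054 rad
tan C = Δλ / ΔM = +0.0039 → C = 180.22°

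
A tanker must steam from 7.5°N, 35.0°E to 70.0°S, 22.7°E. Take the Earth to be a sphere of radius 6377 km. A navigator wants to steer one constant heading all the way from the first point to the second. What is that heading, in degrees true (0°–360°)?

Δψ = ln[tan(π/4+φ₂/2)/tan(π/4+φ₁/2)] = -1.8667
Δλ = -0.2147 rad (taken the short way round)
course = atan2(Δλ, Δψ) = 186.56°

186.6°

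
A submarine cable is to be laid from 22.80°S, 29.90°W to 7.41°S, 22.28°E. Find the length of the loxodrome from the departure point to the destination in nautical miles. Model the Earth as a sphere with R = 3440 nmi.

3153 nmi

Δψ = ln[tan(π/4+φ₂/2)/tan(π/4+φ₁/2)] = +0.2792;  Δφ = +0.2686 rad,  Δλ = +0.9107 rad
q = Δφ/Δψ = 0.9621
d = R·√(Δφ² + q²Δλ²) = 3440·0.91646 = 3153 nmi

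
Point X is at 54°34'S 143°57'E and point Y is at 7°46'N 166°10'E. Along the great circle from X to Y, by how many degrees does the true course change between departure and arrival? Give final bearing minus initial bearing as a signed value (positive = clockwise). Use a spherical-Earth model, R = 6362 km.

-10.4°

Initial bearing θ₁ = atan2(sin Δλ cos φ₂, cos φ₁ sin φ₂ − sin φ₁ cos φ₂ cos Δλ) = 24.40°
Final bearing θ₂ = (initial bearing from the destination back to the start) + 180° = 13.99°
Δθ = θ₂ − θ₁ = -10.4°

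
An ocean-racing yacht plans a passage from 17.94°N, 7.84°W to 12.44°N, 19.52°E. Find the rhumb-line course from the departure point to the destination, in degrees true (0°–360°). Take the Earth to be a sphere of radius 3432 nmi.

101.8°

Meridional parts: M(φ₁)=+0.3184, M(φ₂)=+0.2188 → ΔM = -0.0995;  Δλ = +0.4775 rad
tan C = Δλ / ΔM = -4.7986 → C = 101.77°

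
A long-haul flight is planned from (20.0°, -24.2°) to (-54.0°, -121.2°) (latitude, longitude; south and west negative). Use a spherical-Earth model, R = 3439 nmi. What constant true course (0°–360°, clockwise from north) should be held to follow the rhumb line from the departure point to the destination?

Meridional parts: M(φ₁)=+0.3564, M(φ₂)=-1.1242 → ΔM = -1.4806;  Δλ = -1.6930 rad
tan C = Δλ / ΔM = +1.1435 → C = 228.83°

228.8°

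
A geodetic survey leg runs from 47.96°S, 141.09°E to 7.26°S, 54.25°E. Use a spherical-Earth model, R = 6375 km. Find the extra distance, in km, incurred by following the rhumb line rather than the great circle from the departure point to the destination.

254 km

Great circle: cos σ = sin φ₁ sin φ₂ + cos φ₁ cos φ₂ cos Δλ,  σ = 1.4400 rad → d_gc = 9179.7 km
Rhumb line: Δψ = +0.8294, q = Δφ/Δψ = 0.8565, d_rh = R√(Δφ²+q²Δλ²) = 9433.6 km
Excess = 9433.6 − 9179.7 = 253.9 ≈ 254 km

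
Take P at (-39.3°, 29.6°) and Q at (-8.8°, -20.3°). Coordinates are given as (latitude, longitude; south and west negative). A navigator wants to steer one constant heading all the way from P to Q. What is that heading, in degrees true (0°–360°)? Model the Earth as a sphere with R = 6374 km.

304.2°

Δψ = ln[tan(π/4+φ₂/2)/tan(π/4+φ₁/2)] = +0.5928
Δλ = -0.8709 rad (taken the short way round)
course = atan2(Δλ, Δψ) = 304.24°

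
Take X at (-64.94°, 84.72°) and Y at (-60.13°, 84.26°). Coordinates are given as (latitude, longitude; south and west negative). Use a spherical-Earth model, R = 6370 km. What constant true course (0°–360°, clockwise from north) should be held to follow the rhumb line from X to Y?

Meridional parts: M(φ₁)=-1.5040, M(φ₂)=-1.3215 → ΔM = +0.1825;  Δλ = -0.0080 rad
tan C = Δλ / ΔM = -0.0440 → C = 357.48°

357.5°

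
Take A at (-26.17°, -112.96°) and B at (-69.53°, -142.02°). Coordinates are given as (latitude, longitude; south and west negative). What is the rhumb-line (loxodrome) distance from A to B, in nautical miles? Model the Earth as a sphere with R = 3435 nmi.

Rhumb course C = atan2(Δλ, Δψ) with Δψ = ln[tan(π/4+φ₂/2)/tan(π/4+φ₁/2)] = -1.2382, Δλ = -0.5072 → C = 202.28°
d = R·|Δφ| / |cos C| = 3435·0.75677 / 0.92537 = 2809 nmi

2809 nmi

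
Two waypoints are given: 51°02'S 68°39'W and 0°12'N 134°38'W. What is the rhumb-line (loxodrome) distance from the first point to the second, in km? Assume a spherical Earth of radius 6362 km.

8477 km

Rhumb course C = atan2(Δλ, Δψ) with Δψ = ln[tan(π/4+φ₂/2)/tan(π/4+φ₁/2)] = +1.0425, Δλ = -1.1516 → C = 312.15°
d = R·|Δφ| / |cos C| = 6362·0.89419 / 0.67112 = 8477 km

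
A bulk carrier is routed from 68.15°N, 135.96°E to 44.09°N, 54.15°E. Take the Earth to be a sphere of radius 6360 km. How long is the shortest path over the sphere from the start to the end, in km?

5201 km

cos σ = sin φ₁ sin φ₂ + cos φ₁ cos φ₂ cos Δλ
      = sin(68.15°)sin(44.09°) + cos(68.15°)cos(44.09°)cos(-81.81°) = 0.6839
σ = 46.852° → d = Rσ = 6360·0.81772 = 5201 km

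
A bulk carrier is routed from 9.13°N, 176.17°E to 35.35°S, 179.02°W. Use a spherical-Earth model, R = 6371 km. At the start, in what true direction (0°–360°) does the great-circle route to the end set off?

θ = atan2( sin Δλ·cos φ₂ ,  cos φ₁ sin φ₂ − sin φ₁ cos φ₂ cos Δλ )
  = atan2(+0.0684, -0.7002) = 174.42°

174.4°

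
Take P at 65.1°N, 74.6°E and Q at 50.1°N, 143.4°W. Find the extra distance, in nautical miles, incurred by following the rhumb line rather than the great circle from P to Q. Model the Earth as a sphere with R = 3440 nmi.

909 nmi

Great circle: cos σ = sin φ₁ sin φ₂ + cos φ₁ cos φ₂ cos Δλ,  σ = 1.0667 rad → d_gc = 3669.4 nmi
Rhumb line: Δψ = -0.4972, q = Δφ/Δψ = 0.5266, d_rh = R√(Δφ²+q²Δλ²) = 4578.7 nmi
Excess = 4578.7 − 3669.4 = 909.3 ≈ 909 nmi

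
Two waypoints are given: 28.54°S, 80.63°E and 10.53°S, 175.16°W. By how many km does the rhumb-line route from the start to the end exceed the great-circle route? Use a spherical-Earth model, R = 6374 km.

243 km

Great circle: cos σ = sin φ₁ sin φ₂ + cos φ₁ cos φ₂ cos Δλ,  σ = 1.6958 rad → d_gc = 10809.2 km
Rhumb line: Δψ = +0.3353, q = Δφ/Δψ = 0.9376, d_rh = R√(Δφ²+q²Δλ²) = 11052.4 km
Excess = 11052.4 − 10809.2 = 243.2 ≈ 243 km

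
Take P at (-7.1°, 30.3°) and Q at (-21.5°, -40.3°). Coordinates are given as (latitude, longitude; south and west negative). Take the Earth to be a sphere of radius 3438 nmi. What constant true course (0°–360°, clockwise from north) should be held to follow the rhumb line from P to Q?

Meridional parts: M(φ₁)=-0.1242, M(φ₂)=-0.3844 → ΔM = -0.2601;  Δλ = -1.2322 rad
tan C = Δλ / ΔM = +4.7367 → C = 258.08°

258.1°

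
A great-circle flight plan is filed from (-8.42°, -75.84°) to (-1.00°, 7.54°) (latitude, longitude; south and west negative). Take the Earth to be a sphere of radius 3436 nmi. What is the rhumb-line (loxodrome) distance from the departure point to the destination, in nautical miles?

Δψ = ln[tan(π/4+φ₂/2)/tan(π/4+φ₁/2)] = +0.1300;  Δφ = +0.1295 rad,  Δλ = +1.4553 rad
q = Δφ/Δψ = 0.9959
d = R·√(Δφ² + q²Δλ²) = 3436·1.45509 = 5000 nmi

5000 nmi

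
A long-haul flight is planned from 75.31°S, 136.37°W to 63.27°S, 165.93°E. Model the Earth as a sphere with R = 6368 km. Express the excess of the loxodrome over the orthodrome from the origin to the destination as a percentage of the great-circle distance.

Great circle: σ = 0.3901 rad → d_gc = Rσ = 2483.8 km
Rhumb: Δφ = +0.2101, Δλ = -1.0071, Δψ = +0.6115, q = Δφ/Δψ = 0.3436 → d_rh = R√(Δφ²+q²Δλ²) = 2578.2 km
Excess = (2578.2 − 2483.8) / 2483.8 = 94.4 / 2483.8 = 3.80% ≈ 3.8%

3.8%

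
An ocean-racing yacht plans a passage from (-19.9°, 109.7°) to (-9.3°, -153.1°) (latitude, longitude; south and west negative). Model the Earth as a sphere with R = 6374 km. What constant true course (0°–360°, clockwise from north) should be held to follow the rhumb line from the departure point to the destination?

83.6°

Δψ = ln[tan(π/4+φ₂/2)/tan(π/4+φ₁/2)] = +0.1915
Δλ = +1.6965 rad (taken the short way round)
course = atan2(Δλ, Δψ) = 83.56°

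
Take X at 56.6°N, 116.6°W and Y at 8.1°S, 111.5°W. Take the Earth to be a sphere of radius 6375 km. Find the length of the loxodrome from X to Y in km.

7215 km

Δψ = ln[tan(π/4+φ₂/2)/tan(π/4+φ₁/2)] = -1.3458;  Δφ = -1.1292 rad,  Δλ = +0.0890 rad
q = Δφ/Δψ = 0.8391
d = R·√(Δφ² + q²Δλ²) = 6375·1.13170 = 7215 km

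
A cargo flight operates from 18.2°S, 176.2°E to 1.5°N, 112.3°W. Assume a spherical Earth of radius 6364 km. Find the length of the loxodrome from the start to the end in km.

Rhumb course C = atan2(Δλ, Δψ) with Δψ = ln[tan(π/4+φ₂/2)/tan(π/4+φ₁/2)] = +0.3493, Δλ = +1.2479 → C = 74.36°
d = R·|Δφ| / |cos C| = 6364·0.34383 / 0.26956 = 8118 km

8118 km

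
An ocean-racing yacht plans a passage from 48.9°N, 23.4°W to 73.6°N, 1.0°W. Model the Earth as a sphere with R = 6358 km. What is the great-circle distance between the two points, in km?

cos σ = sin φ₁ sin φ₂ + cos φ₁ cos φ₂ cos Δλ
      = sin(48.90°)sin(73.60°) + cos(48.90°)cos(73.60°)cos(22.40°) = 0.8945
σ = 26.555° → d = Rσ = 6358·0.46348 = 2947 km

2947 km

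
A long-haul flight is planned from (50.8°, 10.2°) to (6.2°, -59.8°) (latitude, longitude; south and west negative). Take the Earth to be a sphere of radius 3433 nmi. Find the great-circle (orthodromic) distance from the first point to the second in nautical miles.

Haversine: a = sin²(Δφ/2)+cos φ₁ cos φ₂ sin²(Δλ/2) = 0.35070;  σ = 2·atan2(√a,√(1−a))
σ = 72.627° → d = Rσ = 3433·1.26758 = 4352 nmi

4352 nmi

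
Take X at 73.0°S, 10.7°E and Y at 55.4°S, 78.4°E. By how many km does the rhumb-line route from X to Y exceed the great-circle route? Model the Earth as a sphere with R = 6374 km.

Great circle: cos σ = sin φ₁ sin φ₂ + cos φ₁ cos φ₂ cos Δλ,  σ = 0.5545 rad → d_gc = 3534.3 km
Rhumb line: Δψ = +0.7343, q = Δφ/Δψ = 0.4183, d_rh = R√(Δφ²+q²Δλ²) = 3709.4 km
Excess = 3709.4 − 3534.3 = 175.1 ≈ 175 km

175 km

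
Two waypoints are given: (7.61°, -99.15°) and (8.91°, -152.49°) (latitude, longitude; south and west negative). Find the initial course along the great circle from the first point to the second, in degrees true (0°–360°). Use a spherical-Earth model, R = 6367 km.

N = sin Δλ·cos φ₂ = -0.7925;  D = cos φ₁ sin φ₂ − sin φ₁ cos φ₂ cos Δλ = +0.0754
initial course = atan2(N, D) = 275.44°

275.4°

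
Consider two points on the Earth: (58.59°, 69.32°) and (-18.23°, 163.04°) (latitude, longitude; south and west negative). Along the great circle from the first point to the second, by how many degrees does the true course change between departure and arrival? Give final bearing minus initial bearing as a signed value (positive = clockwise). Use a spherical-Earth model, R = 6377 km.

At departure: θ₁ = atan2(sin Δλ cos φ₂, cos φ₁ sin φ₂ − sin φ₁ cos φ₂ cos Δλ) = 96.65°
At arrival: θ₂ = atan2(sin Δλ cos φ₁, −cos φ₂ sin φ₁ + sin φ₂ cos φ₁ cos Δλ) = 146.97°
Δθ = θ₂ − θ₁ = +50.3°

+50.3°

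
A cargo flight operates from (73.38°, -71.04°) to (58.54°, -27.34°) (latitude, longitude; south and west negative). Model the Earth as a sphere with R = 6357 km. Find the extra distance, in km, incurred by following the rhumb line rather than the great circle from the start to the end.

Great circle: cos σ = sin φ₁ sin φ₂ + cos φ₁ cos φ₂ cos Δλ,  σ = 0.3890 rad → d_gc = 2472.8 km
Rhumb line: Δψ = -0.6566, q = Δφ/Δψ = 0.3944, d_rh = R√(Δφ²+q²Δλ²) = 2523.6 km
Excess = 2523.6 − 2472.8 = 50.8 ≈ 51 km

51 km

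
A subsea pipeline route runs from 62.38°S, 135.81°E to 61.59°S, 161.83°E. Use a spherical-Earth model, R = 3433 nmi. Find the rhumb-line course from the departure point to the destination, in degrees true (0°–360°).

86.3°

Meridional parts: M(φ₁)=-1.4032, M(φ₂)=-1.3738 → ΔM = +0.0294;  Δλ = +0.4541 rad
tan C = Δλ / ΔM = +15.4695 → C = 86.30°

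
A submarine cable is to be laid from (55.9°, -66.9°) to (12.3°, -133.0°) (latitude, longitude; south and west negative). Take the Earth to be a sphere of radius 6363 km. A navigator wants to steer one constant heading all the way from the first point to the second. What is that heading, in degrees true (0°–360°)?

Δψ = ln[tan(π/4+φ₂/2)/tan(π/4+φ₁/2)] = -0.9656
Δλ = -1.1537 rad (taken the short way round)
course = atan2(Δλ, Δψ) = 230.07°

230.1°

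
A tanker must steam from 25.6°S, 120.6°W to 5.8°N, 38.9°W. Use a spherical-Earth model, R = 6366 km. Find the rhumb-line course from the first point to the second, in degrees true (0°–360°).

Δψ = ln[tan(π/4+φ₂/2)/tan(π/4+φ₁/2)] = +0.5639
Δλ = +1.4259 rad (taken the short way round)
course = atan2(Δλ, Δψ) = 68.42°

68.4°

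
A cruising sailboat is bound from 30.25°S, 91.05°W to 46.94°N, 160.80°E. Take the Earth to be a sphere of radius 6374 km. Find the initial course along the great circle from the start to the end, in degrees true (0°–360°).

θ = atan2( sin Δλ·cos φ₂ ,  cos φ₁ sin φ₂ − sin φ₁ cos φ₂ cos Δλ )
  = atan2(-0.6488, +0.5240) = 308.93°

308.9°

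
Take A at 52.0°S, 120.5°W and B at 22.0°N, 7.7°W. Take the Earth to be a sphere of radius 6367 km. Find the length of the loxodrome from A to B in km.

13805 km

Δψ = ln[tan(π/4+φ₂/2)/tan(π/4+φ₁/2)] = +1.4599;  Δφ = +1.2915 rad,  Δλ = +1.9687 rad
q = Δφ/Δψ = 0.8847
d = R·√(Δφ² + q²Δλ²) = 6367·2.16828 = 13805 km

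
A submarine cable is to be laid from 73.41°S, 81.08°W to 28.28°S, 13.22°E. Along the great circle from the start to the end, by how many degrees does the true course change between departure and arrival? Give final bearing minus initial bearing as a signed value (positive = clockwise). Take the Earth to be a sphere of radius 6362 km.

-84.3°

At departure: θ₁ = atan2(sin Δλ cos φ₂, cos φ₁ sin φ₂ − sin φ₁ cos φ₂ cos Δλ) = 102.74°
At arrival: θ₂ = atan2(sin Δλ cos φ₁, −cos φ₂ sin φ₁ + sin φ₂ cos φ₁ cos Δλ) = 18.44°
Δθ = θ₂ − θ₁ = -84.3°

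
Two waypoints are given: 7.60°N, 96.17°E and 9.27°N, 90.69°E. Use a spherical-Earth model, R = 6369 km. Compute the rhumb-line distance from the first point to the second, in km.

630 km

Δψ = ln[tan(π/4+φ₂/2)/tan(π/4+φ₁/2)] = +0.0295;  Δφ = +0.0291 rad,  Δλ = -0.0956 rad
q = Δφ/Δψ = 0.9891
d = R·√(Δφ² + q²Δλ²) = 6369·0.09899 = 630 km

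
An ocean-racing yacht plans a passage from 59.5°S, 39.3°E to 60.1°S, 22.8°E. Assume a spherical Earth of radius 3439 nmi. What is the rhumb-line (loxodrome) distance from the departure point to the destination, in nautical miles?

Δψ = ln[tan(π/4+φ₂/2)/tan(π/4+φ₁/2)] = -0.0208;  Δφ = -0.0105 rad,  Δλ = -0.2880 rad
q = Δφ/Δψ = 0.5030
d = R·√(Δφ² + q²Δλ²) = 3439·0.14523 = 499 nmi

499 nmi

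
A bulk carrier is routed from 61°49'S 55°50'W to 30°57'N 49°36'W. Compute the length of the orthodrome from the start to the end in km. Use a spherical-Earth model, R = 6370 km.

10329 km

cos σ = sin φ₁ sin φ₂ + cos φ₁ cos φ₂ cos Δλ
      = sin(-61.82°)sin(30.95°) + cos(-61.82°)cos(30.95°)cos(6.23°) = -0.0507
σ = 92.904° → d = Rσ = 6370·1.62148 = 10329 km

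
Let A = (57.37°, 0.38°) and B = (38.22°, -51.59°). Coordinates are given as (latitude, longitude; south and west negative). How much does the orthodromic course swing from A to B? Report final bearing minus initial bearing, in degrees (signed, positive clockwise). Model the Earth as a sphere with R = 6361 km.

At departure: θ₁ = atan2(sin Δλ cos φ₂, cos φ₁ sin φ₂ − sin φ₁ cos φ₂ cos Δλ) = 263.18°
At arrival: θ₂ = atan2(sin Δλ cos φ₁, −cos φ₂ sin φ₁ + sin φ₂ cos φ₁ cos Δλ) = 222.96°
Δθ = θ₂ − θ₁ = -40.2°

-40.2°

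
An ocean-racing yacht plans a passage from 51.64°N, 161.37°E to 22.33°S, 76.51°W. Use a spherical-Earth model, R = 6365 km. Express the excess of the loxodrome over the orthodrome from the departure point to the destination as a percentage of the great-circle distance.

Great circle: σ = 2.2182 rad → d_gc = Rσ = 14119.1 km
Rhumb: Δφ = -1.2910, Δλ = +2.1314, Δψ = -1.4560, q = Δφ/Δψ = 0.8867 → d_rh = R√(Δφ²+q²Δλ²) = 14568.0 km
Excess = (14568.0 − 14119.1) / 14119.1 = 448.9 / 14119.1 = 3.18% ≈ 3.2%

3.2%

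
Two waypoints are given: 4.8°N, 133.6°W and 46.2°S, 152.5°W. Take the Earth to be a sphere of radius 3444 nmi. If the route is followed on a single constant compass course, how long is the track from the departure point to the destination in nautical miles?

Δψ = ln[tan(π/4+φ₂/2)/tan(π/4+φ₁/2)] = -0.9952;  Δφ = -0.8901 rad,  Δλ = -0.3299 rad
q = Δφ/Δψ = 0.8944
d = R·√(Δφ² + q²Δλ²) = 3444·0.93774 = 3230 nmi

3230 nmi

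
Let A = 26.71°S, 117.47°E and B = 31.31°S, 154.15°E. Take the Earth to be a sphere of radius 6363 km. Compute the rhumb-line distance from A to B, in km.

Rhumb course C = atan2(Δλ, Δψ) with Δψ = ln[tan(π/4+φ₂/2)/tan(π/4+φ₁/2)] = -0.0918, Δλ = +0.6402 → C = 98.16°
d = R·|Δφ| / |cos C| = 6363·0.08029 / 0.14201 = 3597 km

3597 km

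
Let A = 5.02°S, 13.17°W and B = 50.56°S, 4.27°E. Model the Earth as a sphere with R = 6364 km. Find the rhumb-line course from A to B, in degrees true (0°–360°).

162.0°

Δψ = ln[tan(π/4+φ₂/2)/tan(π/4+φ₁/2)] = -0.9383
Δλ = +0.3044 rad (taken the short way round)
course = atan2(Δλ, Δψ) = 162.03°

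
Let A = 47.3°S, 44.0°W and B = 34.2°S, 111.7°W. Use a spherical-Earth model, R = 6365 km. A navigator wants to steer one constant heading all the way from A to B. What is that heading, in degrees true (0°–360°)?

Meridional parts: M(φ₁)=-0.9393, M(φ₂)=-0.6359 → ΔM = +0.3035;  Δλ = -1.1816 rad
tan C = Δλ / ΔM = -3.8938 → C = 284.40°

284.4°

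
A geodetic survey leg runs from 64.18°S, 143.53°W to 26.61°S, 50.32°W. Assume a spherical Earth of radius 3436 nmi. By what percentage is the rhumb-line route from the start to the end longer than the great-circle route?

Great circle: σ = 1.1795 rad → d_gc = Rσ = 4052.7 nmi
Rhumb: Δφ = +0.6557, Δλ = +1.6268, Δψ = +0.9910, q = Δφ/Δψ = 0.6617 → d_rh = R√(Δφ²+q²Δλ²) = 4330.8 nmi
Excess = (4330.8 − 4052.7) / 4052.7 = 278.1 / 4052.7 = 6.86% ≈ 6.9%

6.9%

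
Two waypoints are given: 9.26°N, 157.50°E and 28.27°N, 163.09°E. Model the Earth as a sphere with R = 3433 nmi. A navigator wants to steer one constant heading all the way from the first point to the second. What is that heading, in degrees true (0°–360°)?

Δψ = ln[tan(π/4+φ₂/2)/tan(π/4+φ₁/2)] = +0.3524
Δλ = +0.0976 rad (taken the short way round)
course = atan2(Δλ, Δψ) = 15.47°

15.5°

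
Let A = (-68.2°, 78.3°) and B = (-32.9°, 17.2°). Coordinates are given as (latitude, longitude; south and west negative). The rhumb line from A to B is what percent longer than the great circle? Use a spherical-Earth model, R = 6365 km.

Great circle: σ = 0.8566 rad → d_gc = Rσ = 5452.2 km
Rhumb: Δφ = +0.6161, Δλ = -1.0664, Δψ = +1.0386, q = Δφ/Δψ = 0.5932 → d_rh = R√(Δφ²+q²Δλ²) = 5620.4 km
Excess = (5620.4 − 5452.2) / 5452.2 = 168.2 / 5452.2 = 3.08% ≈ 3.1%

3.1%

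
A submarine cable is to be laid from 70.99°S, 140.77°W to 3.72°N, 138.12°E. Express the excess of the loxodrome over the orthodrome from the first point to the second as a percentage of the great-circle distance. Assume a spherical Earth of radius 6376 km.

Great circle: σ = 1.5819 rad → d_gc = Rσ = 10086.2 km
Rhumb: Δφ = +1.3039, Δλ = -1.4156, Δψ = +1.8521, q = Δφ/Δψ = 0.7040 → d_rh = R√(Δφ²+q²Δλ²) = 10464.2 km
Excess = (10464.2 − 10086.2) / 10086.2 = 378.0 / 10086.2 = 3.748% ≈ 3.7%

3.7%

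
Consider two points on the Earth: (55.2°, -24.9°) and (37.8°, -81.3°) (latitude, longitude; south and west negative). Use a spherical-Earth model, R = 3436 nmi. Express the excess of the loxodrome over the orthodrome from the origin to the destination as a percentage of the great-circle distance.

2.3%

Great circle: σ = 0.7184 rad → d_gc = Rσ = 2468.5 nmi
Rhumb: Δφ = -0.3037, Δλ = -0.9844, Δψ = -0.4468, q = Δφ/Δψ = 0.6797 → d_rh = R√(Δφ²+q²Δλ²) = 2524.8 nmi
Excess = (2524.8 − 2468.5) / 2468.5 = 56.3 / 2468.5 = 2.28% ≈ 2.3%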